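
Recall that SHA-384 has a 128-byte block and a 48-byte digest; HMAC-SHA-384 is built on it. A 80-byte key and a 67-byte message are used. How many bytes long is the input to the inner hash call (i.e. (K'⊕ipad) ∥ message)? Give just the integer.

Key is 80 ≤ 128 bytes, zero-padded: |K'| = 128.
Inner input = (K'⊕ipad) ∥ m → 128 + 67 = 195 bytes.

195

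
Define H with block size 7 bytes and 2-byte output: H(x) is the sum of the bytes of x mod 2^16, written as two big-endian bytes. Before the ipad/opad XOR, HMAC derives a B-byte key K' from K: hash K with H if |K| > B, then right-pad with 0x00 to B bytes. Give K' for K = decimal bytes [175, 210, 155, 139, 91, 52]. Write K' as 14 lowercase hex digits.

Key decimal bytes [175, 210, 155, 139, 91, 52] = af d2 9b 8b 5b 34 is 6 bytes ≤ B = 7; zero-pad to 7 bytes: K' = af d2 9b 8b 5b 34 00.

afd29b8b5b3400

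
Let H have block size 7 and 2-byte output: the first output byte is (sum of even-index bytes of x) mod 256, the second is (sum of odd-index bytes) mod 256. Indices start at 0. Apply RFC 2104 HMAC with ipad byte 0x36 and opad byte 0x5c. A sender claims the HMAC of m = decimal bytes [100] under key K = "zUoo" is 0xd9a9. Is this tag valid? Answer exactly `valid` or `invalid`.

Key "zUoo" = 7a 55 6f 6f is 4 bytes ≤ B = 7; zero-pad to 7 bytes: K' = 7a 55 6f 6f 00 00 00.
K' ⊕ ipad = 4c 63 59 59 36 36 36; K' ⊕ opad = 26 09 33 33 5c 5c 5c.
Inner hash: even-index sum = 273 mod 256 = 17; odd-index sum = 342 mod 256 = 86 → 11 56.
Outer hash (recomputed tag): even-index sum = 359 mod 256 = 103; odd-index sum = 169 mod 256 = 169 → 67 a9.
Recomputed tag = 67a9; claimed = d9a9 → mismatch.

invalid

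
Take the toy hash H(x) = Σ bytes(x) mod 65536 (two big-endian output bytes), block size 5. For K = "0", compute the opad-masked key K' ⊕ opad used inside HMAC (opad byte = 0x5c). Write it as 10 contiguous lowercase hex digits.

6c5c5c5c5c

Key "0" = 30 is 1 byte ≤ B = 5; zero-pad to 5 bytes: K' = 30 00 00 00 00.
XOR each byte with 0x5c: 30⊕5c=6c, 00⊕5c=5c, 00⊕5c=5c, 00⊕5c=5c, 00⊕5c=5c.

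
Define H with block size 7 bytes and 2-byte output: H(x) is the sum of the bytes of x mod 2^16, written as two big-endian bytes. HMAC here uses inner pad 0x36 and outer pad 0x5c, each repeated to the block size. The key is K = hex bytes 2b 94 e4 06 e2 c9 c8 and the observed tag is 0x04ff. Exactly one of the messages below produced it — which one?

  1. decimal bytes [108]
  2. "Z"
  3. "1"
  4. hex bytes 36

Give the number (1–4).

3

Key hex bytes 2b 94 e4 06 e2 c9 c8 is exactly B = 7 bytes: K' = 2b 94 e4 06 e2 c9 c8.
K' ⊕ ipad = 1d a2 d2 30 d4 ff fe; K' ⊕ opad = 77 c8 b8 5a be 95 94.
m1: inner = H(1d a2 d2 30 d4 ff fe 6c) = 04 fe; tag = H(77 c8 b8 5a be 95 94 04 fe) = 053a
m2: inner = H(1d a2 d2 30 d4 ff fe 5a) = 04 ec; tag = H(77 c8 b8 5a be 95 94 04 ec) = 0528
m3: inner = H(1d a2 d2 30 d4 ff fe 31) = 04 c3; tag = H(77 c8 b8 5a be 95 94 04 c3) = 04ff ← matches
m4: inner = H(1d a2 d2 30 d4 ff fe 36) = 04 c8; tag = H(77 c8 b8 5a be 95 94 04 c8) = 0504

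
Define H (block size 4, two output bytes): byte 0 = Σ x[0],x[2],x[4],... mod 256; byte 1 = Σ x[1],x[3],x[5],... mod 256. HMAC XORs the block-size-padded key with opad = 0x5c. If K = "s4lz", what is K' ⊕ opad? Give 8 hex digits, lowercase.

2f683026

Key "s4lz" = 73 34 6c 7a is exactly B = 4 bytes: K' = 73 34 6c 7a.
XOR each byte with 0x5c: 73⊕5c=2f, 34⊕5c=68, 6c⊕5c=30, 7a⊕5c=26.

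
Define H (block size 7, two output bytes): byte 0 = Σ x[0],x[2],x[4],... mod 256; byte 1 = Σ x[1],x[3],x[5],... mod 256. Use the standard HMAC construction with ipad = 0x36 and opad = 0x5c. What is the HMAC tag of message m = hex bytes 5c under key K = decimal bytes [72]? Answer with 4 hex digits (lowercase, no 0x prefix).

2634

Key decimal bytes [72] = 48 is 1 byte ≤ B = 7; zero-pad to 7 bytes: K' = 48 00 00 00 00 00 00.
K' ⊕ ipad = 7e 36 36 36 36 36 36.  K' ⊕ opad = 14 5c 5c 5c 5c 5c 5c.
Inner input = (K'⊕ipad) ∥ m = 7e 36 36 36 36 36 36 ∥ 5c.
Inner hash: even-index sum = 288 mod 256 = 32; odd-index sum = 254 mod 256 = 254 → 20 fe.
Outer input = (K'⊕opad) ∥ inner = 14 5c 5c 5c 5c 5c 5c ∥ 20 fe.
Outer hash (tag): even-index sum = 550 mod 256 = 38; odd-index sum = 308 mod 256 = 52 → 26 34.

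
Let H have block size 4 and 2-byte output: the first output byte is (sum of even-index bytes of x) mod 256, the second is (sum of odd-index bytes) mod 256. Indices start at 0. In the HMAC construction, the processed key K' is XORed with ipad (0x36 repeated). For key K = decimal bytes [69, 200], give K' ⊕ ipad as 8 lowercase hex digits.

Key decimal bytes [69, 200] = 45 c8 is 2 bytes ≤ B = 4; zero-pad to 4 bytes: K' = 45 c8 00 00.
XOR each byte with 0x36: 45⊕36=73, c8⊕36=fe, 00⊕36=36, 00⊕36=36.

73fe3636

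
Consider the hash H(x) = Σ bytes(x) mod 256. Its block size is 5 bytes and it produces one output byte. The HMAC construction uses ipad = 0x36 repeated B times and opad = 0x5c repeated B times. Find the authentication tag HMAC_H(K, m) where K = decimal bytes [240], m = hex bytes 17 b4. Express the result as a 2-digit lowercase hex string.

85

Key decimal bytes [240] = f0 is 1 byte ≤ B = 5; zero-pad to 5 bytes: K' = f0 00 00 00 00.
K' ⊕ ipad = c6 36 36 36 36.  K' ⊕ opad = ac 5c 5c 5c 5c.
Inner input = (K'⊕ipad) ∥ m = c6 36 36 36 36 ∥ 17 b4.
Inner hash: sum = 198+54+54+54+54+23+180 = 617; mod 256 = 105 → 69.
Outer input = (K'⊕opad) ∥ inner = ac 5c 5c 5c 5c ∥ 69.
Outer hash (tag): sum = 172+92+92+92+92+105 = 645; mod 256 = 133 → 85.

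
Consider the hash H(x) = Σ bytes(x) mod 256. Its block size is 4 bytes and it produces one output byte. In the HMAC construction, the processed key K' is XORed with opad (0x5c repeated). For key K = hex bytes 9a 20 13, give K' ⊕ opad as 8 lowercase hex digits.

Key hex bytes 9a 20 13 is 3 bytes ≤ B = 4; zero-pad to 4 bytes: K' = 9a 20 13 00.
XOR each byte with 0x5c: 9a⊕5c=c6, 20⊕5c=7c, 13⊕5c=4f, 00⊕5c=5c.

c67c4f5c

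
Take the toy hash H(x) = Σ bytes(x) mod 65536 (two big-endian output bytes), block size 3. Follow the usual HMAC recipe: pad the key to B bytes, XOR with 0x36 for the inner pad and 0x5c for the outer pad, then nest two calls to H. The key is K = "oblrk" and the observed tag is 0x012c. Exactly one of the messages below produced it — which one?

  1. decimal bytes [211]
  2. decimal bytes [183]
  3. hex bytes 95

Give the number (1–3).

3

Key "oblrk" = 6f 62 6c 72 6b is 5 bytes > B = 3, so hash it first: H(key) = 02 1a, then zero-pad to 3 bytes: K' = 02 1a 00.
K' ⊕ ipad = 34 2c 36; K' ⊕ opad = 5e 46 5c.
m1: inner = H(34 2c 36 d3) = 01 69; tag = H(5e 46 5c 01 69) = 016a
m2: inner = H(34 2c 36 b7) = 01 4d; tag = H(5e 46 5c 01 4d) = 014e
m3: inner = H(34 2c 36 95) = 01 2b; tag = H(5e 46 5c 01 2b) = 012c ← matches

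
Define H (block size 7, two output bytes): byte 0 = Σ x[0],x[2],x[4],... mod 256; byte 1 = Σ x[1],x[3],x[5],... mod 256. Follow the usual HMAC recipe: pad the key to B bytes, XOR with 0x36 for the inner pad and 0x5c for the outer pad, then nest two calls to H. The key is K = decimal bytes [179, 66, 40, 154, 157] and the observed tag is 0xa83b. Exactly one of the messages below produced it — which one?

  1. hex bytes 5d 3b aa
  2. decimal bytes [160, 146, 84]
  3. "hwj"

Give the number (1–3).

Key decimal bytes [179, 66, 40, 154, 157] = b3 42 28 9a 9d is 5 bytes ≤ B = 7; zero-pad to 7 bytes: K' = b3 42 28 9a 9d 00 00.
K' ⊕ ipad = 85 74 1e ac ab 36 36; K' ⊕ opad = ef 1e 74 c6 c1 5c 5c.
m1: inner = H(85 74 1e ac ab 36 36 5d 3b aa) = bf 5d; tag = H(ef 1e 74 c6 c1 5c 5c bf 5d) = ddff
m2: inner = H(85 74 1e ac ab 36 36 a0 92 54) = 16 4a; tag = H(ef 1e 74 c6 c1 5c 5c 16 4a) = ca56
m3: inner = H(85 74 1e ac ab 36 36 68 77 6a) = fb 28; tag = H(ef 1e 74 c6 c1 5c 5c fb 28) = a83b ← matches

3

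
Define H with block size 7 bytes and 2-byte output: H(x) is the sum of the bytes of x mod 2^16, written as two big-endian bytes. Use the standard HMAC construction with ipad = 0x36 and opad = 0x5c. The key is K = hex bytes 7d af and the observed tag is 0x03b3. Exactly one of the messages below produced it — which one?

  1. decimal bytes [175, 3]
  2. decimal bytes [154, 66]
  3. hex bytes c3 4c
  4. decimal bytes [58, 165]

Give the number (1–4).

4

Key hex bytes 7d af is 2 bytes ≤ B = 7; zero-pad to 7 bytes: K' = 7d af 00 00 00 00 00.
K' ⊕ ipad = 4b 99 36 36 36 36 36; K' ⊕ opad = 21 f3 5c 5c 5c 5c 5c.
m1: inner = H(4b 99 36 36 36 36 36 af 03) = 02 a4; tag = H(21 f3 5c 5c 5c 5c 5c 02 a4) = 0386
m2: inner = H(4b 99 36 36 36 36 36 9a 42) = 02 ce; tag = H(21 f3 5c 5c 5c 5c 5c 02 ce) = 03b0
m3: inner = H(4b 99 36 36 36 36 36 c3 4c) = 03 01; tag = H(21 f3 5c 5c 5c 5c 5c 03 01) = 02e4
m4: inner = H(4b 99 36 36 36 36 36 3a a5) = 02 d1; tag = H(21 f3 5c 5c 5c 5c 5c 02 d1) = 03b3 ← matches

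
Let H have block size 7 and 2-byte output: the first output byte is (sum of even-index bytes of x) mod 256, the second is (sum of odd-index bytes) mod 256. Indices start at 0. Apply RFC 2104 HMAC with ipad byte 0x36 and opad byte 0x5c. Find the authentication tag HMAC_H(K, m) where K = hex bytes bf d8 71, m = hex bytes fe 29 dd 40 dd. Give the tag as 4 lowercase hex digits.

Key hex bytes bf d8 71 is 3 bytes ≤ B = 7; zero-pad to 7 bytes: K' = bf d8 71 00 00 00 00.
K' ⊕ ipad = 89 ee 47 36 36 36 36.  K' ⊕ opad = e3 84 2d 5c 5c 5c 5c.
Inner input = (K'⊕ipad) ∥ m = 89 ee 47 36 36 36 36 ∥ fe 29 dd 40 dd.
Inner hash: even-index sum = 421 mod 256 = 165; odd-index sum = 1042 mod 256 = 18 → a5 12.
Outer input = (K'⊕opad) ∥ inner = e3 84 2d 5c 5c 5c 5c ∥ a5 12.
Outer hash (tag): even-index sum = 474 mod 256 = 218; odd-index sum = 481 mod 256 = 225 → da e1.

dae1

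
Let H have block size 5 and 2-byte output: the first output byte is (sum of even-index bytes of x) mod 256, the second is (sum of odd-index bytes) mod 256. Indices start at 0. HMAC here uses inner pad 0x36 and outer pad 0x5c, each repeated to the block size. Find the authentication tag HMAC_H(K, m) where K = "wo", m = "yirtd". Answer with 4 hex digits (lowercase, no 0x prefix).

c119

Key "wo" = 77 6f is 2 bytes ≤ B = 5; zero-pad to 5 bytes: K' = 77 6f 00 00 00.
K' ⊕ ipad = 41 59 36 36 36.  K' ⊕ opad = 2b 33 5c 5c 5c.
Inner input = (K'⊕ipad) ∥ m = 41 59 36 36 36 ∥ 79 69 72 74 64.
Inner hash: even-index sum = 394 mod 256 = 138; odd-index sum = 478 mod 256 = 222 → 8a de.
Outer input = (K'⊕opad) ∥ inner = 2b 33 5c 5c 5c ∥ 8a de.
Outer hash (tag): even-index sum = 449 mod 256 = 193; odd-index sum = 281 mod 256 = 25 → c1 19.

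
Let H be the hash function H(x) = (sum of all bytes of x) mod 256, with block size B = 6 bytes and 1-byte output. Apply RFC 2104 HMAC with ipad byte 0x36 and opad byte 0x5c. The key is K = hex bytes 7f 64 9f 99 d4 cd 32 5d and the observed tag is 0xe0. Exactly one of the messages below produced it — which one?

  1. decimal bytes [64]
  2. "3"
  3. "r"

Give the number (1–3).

Key hex bytes 7f 64 9f 99 d4 cd 32 5d is 8 bytes > B = 6, so hash it first: H(key) = 4b, then zero-pad to 6 bytes: K' = 4b 00 00 00 00 00.
K' ⊕ ipad = 7d 36 36 36 36 36; K' ⊕ opad = 17 5c 5c 5c 5c 5c.
m1: inner = H(7d 36 36 36 36 36 40) = cb; tag = H(17 5c 5c 5c 5c 5c cb) = ae
m2: inner = H(7d 36 36 36 36 36 33) = be; tag = H(17 5c 5c 5c 5c 5c be) = a1
m3: inner = H(7d 36 36 36 36 36 72) = fd; tag = H(17 5c 5c 5c 5c 5c fd) = e0 ← matches

3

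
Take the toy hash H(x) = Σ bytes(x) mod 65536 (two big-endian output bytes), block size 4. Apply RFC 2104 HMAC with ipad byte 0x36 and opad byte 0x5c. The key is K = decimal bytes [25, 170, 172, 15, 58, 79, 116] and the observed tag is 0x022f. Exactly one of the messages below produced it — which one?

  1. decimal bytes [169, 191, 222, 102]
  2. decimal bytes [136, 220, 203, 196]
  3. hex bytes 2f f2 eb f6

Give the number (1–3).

3

Key decimal bytes [25, 170, 172, 15, 58, 79, 116] = 19 aa ac 0f 3a 4f 74 is 7 bytes > B = 4, so hash it first: H(key) = 02 7b, then zero-pad to 4 bytes: K' = 02 7b 00 00.
K' ⊕ ipad = 34 4d 36 36; K' ⊕ opad = 5e 27 5c 5c.
m1: inner = H(34 4d 36 36 a9 bf de 66) = 03 99; tag = H(5e 27 5c 5c 03 99) = 01d9
m2: inner = H(34 4d 36 36 88 dc cb c4) = 03 e0; tag = H(5e 27 5c 5c 03 e0) = 0220
m3: inner = H(34 4d 36 36 2f f2 eb f6) = 03 ef; tag = H(5e 27 5c 5c 03 ef) = 022f ← matches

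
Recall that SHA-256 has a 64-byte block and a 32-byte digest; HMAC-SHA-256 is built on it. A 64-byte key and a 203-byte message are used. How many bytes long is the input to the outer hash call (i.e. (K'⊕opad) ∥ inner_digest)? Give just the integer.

96

Key is 64 ≤ 64 bytes, zero-padded: |K'| = 64.
Outer input = (K'⊕opad) ∥ H(inner) → 64 + 32 = 96 bytes.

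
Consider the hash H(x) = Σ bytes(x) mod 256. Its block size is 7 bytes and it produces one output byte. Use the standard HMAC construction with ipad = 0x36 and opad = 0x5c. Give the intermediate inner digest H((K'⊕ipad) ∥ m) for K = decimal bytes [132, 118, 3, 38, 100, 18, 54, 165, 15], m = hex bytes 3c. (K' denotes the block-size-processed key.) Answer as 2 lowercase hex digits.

Key decimal bytes [132, 118, 3, 38, 100, 18, 54, 165, 15] = 84 76 03 26 64 12 36 a5 0f is 9 bytes > B = 7, so hash it first: H(key) = 83, then zero-pad to 7 bytes: K' = 83 00 00 00 00 00 00.
K' ⊕ ipad = b5 36 36 36 36 36 36.
Inner input = b5 36 36 36 36 36 36 ∥ 3c.
Inner hash: sum = 181+54+54+54+54+54+54+60 = 565; mod 256 = 53 → 35.

35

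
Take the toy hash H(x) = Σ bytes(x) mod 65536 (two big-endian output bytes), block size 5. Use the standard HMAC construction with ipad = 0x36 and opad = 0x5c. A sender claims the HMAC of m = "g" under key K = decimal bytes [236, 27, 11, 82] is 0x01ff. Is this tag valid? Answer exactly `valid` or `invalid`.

valid

Key decimal bytes [236, 27, 11, 82] = ec 1b 0b 52 is 4 bytes ≤ B = 5; zero-pad to 5 bytes: K' = ec 1b 0b 52 00.
K' ⊕ ipad = da 2d 3d 64 36; K' ⊕ opad = b0 47 57 0e 5c.
Inner hash: sum = 218+45+61+100+54+103 = 581 → 02 45.
Outer hash (recomputed tag): sum = 176+71+87+14+92+2+69 = 511 → 01 ff.
Recomputed tag = 01ff; claimed = 01ff → match.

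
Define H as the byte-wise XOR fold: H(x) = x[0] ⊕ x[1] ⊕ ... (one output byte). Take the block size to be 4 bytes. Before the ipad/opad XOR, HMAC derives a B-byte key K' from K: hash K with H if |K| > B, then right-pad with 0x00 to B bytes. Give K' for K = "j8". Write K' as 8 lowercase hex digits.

Key "j8" = 6a 38 is 2 bytes ≤ B = 4; zero-pad to 4 bytes: K' = 6a 38 00 00.

6a380000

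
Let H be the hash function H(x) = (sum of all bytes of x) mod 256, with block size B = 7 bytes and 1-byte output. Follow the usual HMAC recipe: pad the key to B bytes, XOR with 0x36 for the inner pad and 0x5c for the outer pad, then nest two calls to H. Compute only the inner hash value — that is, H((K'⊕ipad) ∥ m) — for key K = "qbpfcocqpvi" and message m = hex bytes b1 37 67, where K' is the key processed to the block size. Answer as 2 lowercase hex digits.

Key "qbpfcocqpvi" = 71 62 70 66 63 6f 63 71 70 76 69 is 11 bytes > B = 7, so hash it first: H(key) = 9e, then zero-pad to 7 bytes: K' = 9e 00 00 00 00 00 00.
K' ⊕ ipad = a8 36 36 36 36 36 36.
Inner input = a8 36 36 36 36 36 36 ∥ b1 37 67.
Inner hash: sum = 168+54+54+54+54+54+54+177+55+103 = 827; mod 256 = 59 → 3b.

3b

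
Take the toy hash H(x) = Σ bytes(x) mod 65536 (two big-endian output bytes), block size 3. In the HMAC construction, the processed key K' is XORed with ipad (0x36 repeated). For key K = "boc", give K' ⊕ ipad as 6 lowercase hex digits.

Key "boc" = 62 6f 63 is exactly B = 3 bytes: K' = 62 6f 63.
XOR each byte with 0x36: 62⊕36=54, 6f⊕36=59, 63⊕36=55.

545955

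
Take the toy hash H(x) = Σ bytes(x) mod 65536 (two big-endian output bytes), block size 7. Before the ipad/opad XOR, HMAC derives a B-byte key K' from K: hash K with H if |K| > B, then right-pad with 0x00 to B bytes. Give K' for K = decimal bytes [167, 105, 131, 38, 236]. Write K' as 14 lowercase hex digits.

Key decimal bytes [167, 105, 131, 38, 236] = a7 69 83 26 ec is 5 bytes ≤ B = 7; zero-pad to 7 bytes: K' = a7 69 83 26 ec 00 00.

a7698326ec0000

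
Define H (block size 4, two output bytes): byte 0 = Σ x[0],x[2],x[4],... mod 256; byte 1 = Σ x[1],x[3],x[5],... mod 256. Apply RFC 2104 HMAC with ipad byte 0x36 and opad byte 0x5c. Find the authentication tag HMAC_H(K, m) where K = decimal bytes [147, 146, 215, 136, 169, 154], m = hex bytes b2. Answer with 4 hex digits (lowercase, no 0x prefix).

b8fc

Key decimal bytes [147, 146, 215, 136, 169, 154] = 93 92 d7 88 a9 9a is 6 bytes > B = 4, so hash it first: H(key) = 13 b4, then zero-pad to 4 bytes: K' = 13 b4 00 00.
K' ⊕ ipad = 25 82 36 36.  K' ⊕ opad = 4f e8 5c 5c.
Inner input = (K'⊕ipad) ∥ m = 25 82 36 36 ∥ b2.
Inner hash: even-index sum = 269 mod 256 = 13; odd-index sum = 184 mod 256 = 184 → 0d b8.
Outer input = (K'⊕opad) ∥ inner = 4f e8 5c 5c ∥ 0d b8.
Outer hash (tag): even-index sum = 184 mod 256 = 184; odd-index sum = 508 mod 256 = 252 → b8 fc.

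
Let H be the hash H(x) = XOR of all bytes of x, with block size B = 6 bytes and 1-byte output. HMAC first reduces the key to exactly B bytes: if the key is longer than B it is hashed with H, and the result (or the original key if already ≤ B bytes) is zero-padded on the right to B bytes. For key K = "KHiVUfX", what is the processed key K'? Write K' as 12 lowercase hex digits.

|K| = 7 > B = 6, so first hash the key.
H(K): XOR 4b⊕48⊕69⊕56⊕55⊕66⊕58 = 57.
Zero-pad H(K) = 57 to 6 bytes: K' = 57 00 00 00 00 00.

570000000000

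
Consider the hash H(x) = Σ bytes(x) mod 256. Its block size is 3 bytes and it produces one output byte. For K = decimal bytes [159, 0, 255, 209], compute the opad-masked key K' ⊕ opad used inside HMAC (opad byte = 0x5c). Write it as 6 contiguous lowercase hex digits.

335c5c

Key decimal bytes [159, 0, 255, 209] = 9f 00 ff d1 is 4 bytes > B = 3, so hash it first: H(key) = 6f, then zero-pad to 3 bytes: K' = 6f 00 00.
XOR each byte with 0x5c: 6f⊕5c=33, 00⊕5c=5c, 00⊕5c=5c.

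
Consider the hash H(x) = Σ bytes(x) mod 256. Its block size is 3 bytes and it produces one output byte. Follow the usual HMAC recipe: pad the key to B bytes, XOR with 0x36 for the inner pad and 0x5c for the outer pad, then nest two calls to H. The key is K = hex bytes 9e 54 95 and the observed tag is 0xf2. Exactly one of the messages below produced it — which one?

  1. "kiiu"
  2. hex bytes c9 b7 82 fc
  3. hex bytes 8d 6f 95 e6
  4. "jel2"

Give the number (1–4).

Key hex bytes 9e 54 95 is exactly B = 3 bytes: K' = 9e 54 95.
K' ⊕ ipad = a8 62 a3; K' ⊕ opad = c2 08 c9.
m1: inner = H(a8 62 a3 6b 69 69 75) = 5f; tag = H(c2 08 c9 5f) = f2 ← matches
m2: inner = H(a8 62 a3 c9 b7 82 fc) = ab; tag = H(c2 08 c9 ab) = 3e
m3: inner = H(a8 62 a3 8d 6f 95 e6) = 24; tag = H(c2 08 c9 24) = b7
m4: inner = H(a8 62 a3 6a 65 6c 32) = 1a; tag = H(c2 08 c9 1a) = ad

1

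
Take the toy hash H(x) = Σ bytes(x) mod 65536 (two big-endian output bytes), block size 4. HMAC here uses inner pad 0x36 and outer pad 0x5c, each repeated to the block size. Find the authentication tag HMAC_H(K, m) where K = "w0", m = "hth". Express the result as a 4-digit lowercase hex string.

Key "w0" = 77 30 is 2 bytes ≤ B = 4; zero-pad to 4 bytes: K' = 77 30 00 00.
K' ⊕ ipad = 41 06 36 36.  K' ⊕ opad = 2b 6c 5c 5c.
Inner input = (K'⊕ipad) ∥ m = 41 06 36 36 ∥ 68 74 68.
Inner hash: sum = 65+6+54+54+104+116+104 = 503 → 01 f7.
Outer input = (K'⊕opad) ∥ inner = 2b 6c 5c 5c ∥ 01 f7.
Outer hash (tag): sum = 43+108+92+92+1+247 = 583 → 02 47.

0247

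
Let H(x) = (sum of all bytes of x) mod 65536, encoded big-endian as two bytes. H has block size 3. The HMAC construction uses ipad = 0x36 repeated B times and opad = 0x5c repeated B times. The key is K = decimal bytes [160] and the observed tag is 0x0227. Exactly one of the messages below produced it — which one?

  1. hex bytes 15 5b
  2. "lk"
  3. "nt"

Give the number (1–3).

Key decimal bytes [160] = a0 is 1 byte ≤ B = 3; zero-pad to 3 bytes: K' = a0 00 00.
K' ⊕ ipad = 96 36 36; K' ⊕ opad = fc 5c 5c.
m1: inner = H(96 36 36 15 5b) = 01 72; tag = H(fc 5c 5c 01 72) = 0227 ← matches
m2: inner = H(96 36 36 6c 6b) = 01 d9; tag = H(fc 5c 5c 01 d9) = 028e
m3: inner = H(96 36 36 6e 74) = 01 e4; tag = H(fc 5c 5c 01 e4) = 0299

1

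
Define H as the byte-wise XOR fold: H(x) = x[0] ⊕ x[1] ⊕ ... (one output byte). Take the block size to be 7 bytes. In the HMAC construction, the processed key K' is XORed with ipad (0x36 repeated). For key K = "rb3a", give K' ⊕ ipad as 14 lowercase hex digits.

44540557363636

Key "rb3a" = 72 62 33 61 is 4 bytes ≤ B = 7; zero-pad to 7 bytes: K' = 72 62 33 61 00 00 00.
XOR each byte with 0x36: 72⊕36=44, 62⊕36=54, 33⊕36=05, 61⊕36=57, 00⊕36=36, 00⊕36=36, 00⊕36=36.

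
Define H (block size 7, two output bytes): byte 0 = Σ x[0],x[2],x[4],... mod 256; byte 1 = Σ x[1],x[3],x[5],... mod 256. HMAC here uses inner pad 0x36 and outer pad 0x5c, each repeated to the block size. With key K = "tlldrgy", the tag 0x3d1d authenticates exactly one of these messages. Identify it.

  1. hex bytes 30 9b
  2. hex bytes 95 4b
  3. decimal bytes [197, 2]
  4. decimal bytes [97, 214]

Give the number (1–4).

Key "tlldrgy" = 74 6c 6c 64 72 67 79 is exactly B = 7 bytes: K' = 74 6c 6c 64 72 67 79.
K' ⊕ ipad = 42 5a 5a 52 44 51 4f; K' ⊕ opad = 28 30 30 38 2e 3b 25.
m1: inner = H(42 5a 5a 52 44 51 4f 30 9b) = ca 2d; tag = H(28 30 30 38 2e 3b 25 ca 2d) = d86d
m2: inner = H(42 5a 5a 52 44 51 4f 95 4b) = 7a 92; tag = H(28 30 30 38 2e 3b 25 7a 92) = 3d1d ← matches
m3: inner = H(42 5a 5a 52 44 51 4f c5 02) = 31 c2; tag = H(28 30 30 38 2e 3b 25 31 c2) = 6dd4
m4: inner = H(42 5a 5a 52 44 51 4f 61 d6) = 05 5e; tag = H(28 30 30 38 2e 3b 25 05 5e) = 09a8

2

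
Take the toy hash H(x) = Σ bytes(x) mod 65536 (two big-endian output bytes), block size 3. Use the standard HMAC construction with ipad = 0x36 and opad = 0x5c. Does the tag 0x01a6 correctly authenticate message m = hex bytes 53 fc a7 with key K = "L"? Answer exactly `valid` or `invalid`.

Key "L" = 4c is 1 byte ≤ B = 3; zero-pad to 3 bytes: K' = 4c 00 00.
K' ⊕ ipad = 7a 36 36; K' ⊕ opad = 10 5c 5c.
Inner hash: sum = 122+54+54+83+252+167 = 732 → 02 dc.
Outer hash (recomputed tag): sum = 16+92+92+2+220 = 422 → 01 a6.
Recomputed tag = 01a6; claimed = 01a6 → match.

valid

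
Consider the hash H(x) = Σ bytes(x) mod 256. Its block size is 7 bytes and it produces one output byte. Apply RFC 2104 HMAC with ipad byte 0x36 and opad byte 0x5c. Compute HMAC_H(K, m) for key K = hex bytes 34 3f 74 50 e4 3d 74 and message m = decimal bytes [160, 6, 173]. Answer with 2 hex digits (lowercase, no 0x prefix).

65

Key hex bytes 34 3f 74 50 e4 3d 74 is exactly B = 7 bytes: K' = 34 3f 74 50 e4 3d 74.
K' ⊕ ipad = 02 09 42 66 d2 0b 42.  K' ⊕ opad = 68 63 28 0c b8 61 28.
Inner input = (K'⊕ipad) ∥ m = 02 09 42 66 d2 0b 42 ∥ a0 06 ad.
Inner hash: sum = 2+9+66+102+210+11+66+160+6+173 = 805; mod 256 = 37 → 25.
Outer input = (K'⊕opad) ∥ inner = 68 63 28 0c b8 61 28 ∥ 25.
Outer hash (tag): sum = 104+99+40+12+184+97+40+37 = 613; mod 256 = 101 → 65.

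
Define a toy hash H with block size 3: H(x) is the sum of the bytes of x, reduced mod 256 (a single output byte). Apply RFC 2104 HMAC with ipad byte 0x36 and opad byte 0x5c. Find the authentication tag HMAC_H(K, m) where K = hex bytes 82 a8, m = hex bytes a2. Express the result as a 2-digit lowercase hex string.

58

Key hex bytes 82 a8 is 2 bytes ≤ B = 3; zero-pad to 3 bytes: K' = 82 a8 00.
K' ⊕ ipad = b4 9e 36.  K' ⊕ opad = de f4 5c.
Inner input = (K'⊕ipad) ∥ m = b4 9e 36 ∥ a2.
Inner hash: sum = 180+158+54+162 = 554; mod 256 = 42 → 2a.
Outer input = (K'⊕opad) ∥ inner = de f4 5c ∥ 2a.
Outer hash (tag): sum = 222+244+92+42 = 600; mod 256 = 88 → 58.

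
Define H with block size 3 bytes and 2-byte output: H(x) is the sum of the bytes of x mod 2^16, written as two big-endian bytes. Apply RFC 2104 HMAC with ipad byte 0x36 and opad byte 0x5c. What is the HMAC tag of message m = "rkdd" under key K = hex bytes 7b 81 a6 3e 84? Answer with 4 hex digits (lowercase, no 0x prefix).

Key hex bytes 7b 81 a6 3e 84 is 5 bytes > B = 3, so hash it first: H(key) = 02 64, then zero-pad to 3 bytes: K' = 02 64 00.
K' ⊕ ipad = 34 52 36.  K' ⊕ opad = 5e 38 5c.
Inner input = (K'⊕ipad) ∥ m = 34 52 36 ∥ 72 6b 64 64.
Inner hash: sum = 52+82+54+114+107+100+100 = 609 → 02 61.
Outer input = (K'⊕opad) ∥ inner = 5e 38 5c ∥ 02 61.
Outer hash (tag): sum = 94+56+92+2+97 = 341 → 01 55.

0155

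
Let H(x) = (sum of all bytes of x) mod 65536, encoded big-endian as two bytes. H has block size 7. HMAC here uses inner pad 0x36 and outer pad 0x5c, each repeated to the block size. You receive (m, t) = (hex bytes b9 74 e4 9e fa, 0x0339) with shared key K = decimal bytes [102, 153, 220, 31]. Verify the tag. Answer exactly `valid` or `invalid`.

valid

Key decimal bytes [102, 153, 220, 31] = 66 99 dc 1f is 4 bytes ≤ B = 7; zero-pad to 7 bytes: K' = 66 99 dc 1f 00 00 00.
K' ⊕ ipad = 50 af ea 29 36 36 36; K' ⊕ opad = 3a c5 80 43 5c 5c 5c.
Inner hash: sum = 80+175+234+41+54+54+54+185+116+228+158+250 = 1629 → 06 5d.
Outer hash (recomputed tag): sum = 58+197+128+67+92+92+92+6+93 = 825 → 03 39.
Recomputed tag = 0339; claimed = 0339 → match.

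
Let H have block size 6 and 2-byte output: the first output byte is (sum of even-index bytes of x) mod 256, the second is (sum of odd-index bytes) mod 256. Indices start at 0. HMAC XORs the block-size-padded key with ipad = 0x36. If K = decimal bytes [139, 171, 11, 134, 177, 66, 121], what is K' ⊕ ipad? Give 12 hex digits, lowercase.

Key decimal bytes [139, 171, 11, 134, 177, 66, 121] = 8b ab 0b 86 b1 42 79 is 7 bytes > B = 6, so hash it first: H(key) = c0 73, then zero-pad to 6 bytes: K' = c0 73 00 00 00 00.
XOR each byte with 0x36: c0⊕36=f6, 73⊕36=45, 00⊕36=36, 00⊕36=36, 00⊕36=36, 00⊕36=36.

f64536363636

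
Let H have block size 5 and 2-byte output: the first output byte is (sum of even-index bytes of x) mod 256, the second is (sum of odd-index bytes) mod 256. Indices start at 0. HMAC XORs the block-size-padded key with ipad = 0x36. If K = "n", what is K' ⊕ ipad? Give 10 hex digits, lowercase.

Key "n" = 6e is 1 byte ≤ B = 5; zero-pad to 5 bytes: K' = 6e 00 00 00 00.
XOR each byte with 0x36: 6e⊕36=58, 00⊕36=36, 00⊕36=36, 00⊕36=36, 00⊕36=36.

5836363636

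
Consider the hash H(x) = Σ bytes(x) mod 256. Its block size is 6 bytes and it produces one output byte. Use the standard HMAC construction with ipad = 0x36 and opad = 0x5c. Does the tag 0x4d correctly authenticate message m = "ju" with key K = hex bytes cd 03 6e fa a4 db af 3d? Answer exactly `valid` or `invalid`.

Key hex bytes cd 03 6e fa a4 db af 3d is 8 bytes > B = 6, so hash it first: H(key) = a3, then zero-pad to 6 bytes: K' = a3 00 00 00 00 00.
K' ⊕ ipad = 95 36 36 36 36 36; K' ⊕ opad = ff 5c 5c 5c 5c 5c.
Inner hash: sum = 149+54+54+54+54+54+106+117 = 642; mod 256 = 130 → 82.
Outer hash (recomputed tag): sum = 255+92+92+92+92+92+130 = 845; mod 256 = 77 → 4d.
Recomputed tag = 4d; claimed = 4d → match.

valid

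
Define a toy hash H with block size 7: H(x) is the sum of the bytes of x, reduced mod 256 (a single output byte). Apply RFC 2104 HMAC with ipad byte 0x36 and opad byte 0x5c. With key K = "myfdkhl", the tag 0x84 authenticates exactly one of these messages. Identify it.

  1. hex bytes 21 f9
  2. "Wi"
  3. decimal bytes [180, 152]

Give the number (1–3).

Key "myfdkhl" = 6d 79 66 64 6b 68 6c is exactly B = 7 bytes: K' = 6d 79 66 64 6b 68 6c.
K' ⊕ ipad = 5b 4f 50 52 5d 5e 5a; K' ⊕ opad = 31 25 3a 38 37 34 30.
m1: inner = H(5b 4f 50 52 5d 5e 5a 21 f9) = 7b; tag = H(31 25 3a 38 37 34 30 7b) = de
m2: inner = H(5b 4f 50 52 5d 5e 5a 57 69) = 21; tag = H(31 25 3a 38 37 34 30 21) = 84 ← matches
m3: inner = H(5b 4f 50 52 5d 5e 5a b4 98) = ad; tag = H(31 25 3a 38 37 34 30 ad) = 10

2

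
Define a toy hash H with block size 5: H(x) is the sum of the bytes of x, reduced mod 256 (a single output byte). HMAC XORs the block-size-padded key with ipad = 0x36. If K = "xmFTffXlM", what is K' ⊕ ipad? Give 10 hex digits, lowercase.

Key "xmFTffXlM" = 78 6d 46 54 66 66 58 6c 4d is 9 bytes > B = 5, so hash it first: H(key) = 5c, then zero-pad to 5 bytes: K' = 5c 00 00 00 00.
XOR each byte with 0x36: 5c⊕36=6a, 00⊕36=36, 00⊕36=36, 00⊕36=36, 00⊕36=36.

6a36363636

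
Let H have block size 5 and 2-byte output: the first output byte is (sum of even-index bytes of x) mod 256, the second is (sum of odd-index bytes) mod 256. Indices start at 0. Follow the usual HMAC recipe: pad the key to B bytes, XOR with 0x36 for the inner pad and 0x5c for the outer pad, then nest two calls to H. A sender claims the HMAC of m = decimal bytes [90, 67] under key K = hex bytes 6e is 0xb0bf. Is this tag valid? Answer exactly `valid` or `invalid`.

valid

Key hex bytes 6e is 1 byte ≤ B = 5; zero-pad to 5 bytes: K' = 6e 00 00 00 00.
K' ⊕ ipad = 58 36 36 36 36; K' ⊕ opad = 32 5c 5c 5c 5c.
Inner hash: even-index sum = 263 mod 256 = 7; odd-index sum = 198 mod 256 = 198 → 07 c6.
Outer hash (recomputed tag): even-index sum = 432 mod 256 = 176; odd-index sum = 191 mod 256 = 191 → b0 bf.
Recomputed tag = b0bf; claimed = b0bf → match.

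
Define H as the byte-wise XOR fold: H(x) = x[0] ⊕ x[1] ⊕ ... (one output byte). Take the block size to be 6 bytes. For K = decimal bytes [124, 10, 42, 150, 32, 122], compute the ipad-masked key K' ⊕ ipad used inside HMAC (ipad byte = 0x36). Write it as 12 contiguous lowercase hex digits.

Key decimal bytes [124, 10, 42, 150, 32, 122] = 7c 0a 2a 96 20 7a is exactly B = 6 bytes: K' = 7c 0a 2a 96 20 7a.
XOR each byte with 0x36: 7c⊕36=4a, 0a⊕36=3c, 2a⊕36=1c, 96⊕36=a0, 20⊕36=16, 7a⊕36=4c.

4a3c1ca0164c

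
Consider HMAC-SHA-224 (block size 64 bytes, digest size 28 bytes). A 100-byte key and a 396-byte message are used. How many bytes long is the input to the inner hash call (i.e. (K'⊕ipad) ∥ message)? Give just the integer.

Key is 100 > 64 bytes, so it is hashed to 28 bytes then zero-padded to 64: |K'| = 64.
Inner input = (K'⊕ipad) ∥ m → 64 + 396 = 460 bytes.

460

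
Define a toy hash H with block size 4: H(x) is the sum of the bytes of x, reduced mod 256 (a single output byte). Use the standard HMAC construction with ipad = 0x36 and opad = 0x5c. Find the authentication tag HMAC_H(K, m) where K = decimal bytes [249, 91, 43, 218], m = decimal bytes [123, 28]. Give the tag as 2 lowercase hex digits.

85

Key decimal bytes [249, 91, 43, 218] = f9 5b 2b da is exactly B = 4 bytes: K' = f9 5b 2b da.
K' ⊕ ipad = cf 6d 1d ec.  K' ⊕ opad = a5 07 77 86.
Inner input = (K'⊕ipad) ∥ m = cf 6d 1d ec ∥ 7b 1c.
Inner hash: sum = 207+109+29+236+123+28 = 732; mod 256 = 220 → dc.
Outer input = (K'⊕opad) ∥ inner = a5 07 77 86 ∥ dc.
Outer hash (tag): sum = 165+7+119+134+220 = 645; mod 256 = 133 → 85.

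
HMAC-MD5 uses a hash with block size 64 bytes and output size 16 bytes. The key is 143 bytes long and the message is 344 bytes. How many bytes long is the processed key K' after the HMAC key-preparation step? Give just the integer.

Key is 143 > 64 bytes, so it is hashed to 16 bytes then zero-padded to 64: |K'| = 64.

64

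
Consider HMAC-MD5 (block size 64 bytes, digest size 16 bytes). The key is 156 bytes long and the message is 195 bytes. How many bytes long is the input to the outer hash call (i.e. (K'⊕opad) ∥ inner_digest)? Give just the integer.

Key is 156 > 64 bytes, so it is hashed to 16 bytes then zero-padded to 64: |K'| = 64.
Outer input = (K'⊕opad) ∥ H(inner) → 64 + 16 = 80 bytes.

80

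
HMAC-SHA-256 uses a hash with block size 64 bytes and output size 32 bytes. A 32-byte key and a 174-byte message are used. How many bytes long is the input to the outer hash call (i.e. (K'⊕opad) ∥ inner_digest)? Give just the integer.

Key is 32 ≤ 64 bytes, zero-padded: |K'| = 64.
Outer input = (K'⊕opad) ∥ H(inner) → 64 + 32 = 96 bytes.

96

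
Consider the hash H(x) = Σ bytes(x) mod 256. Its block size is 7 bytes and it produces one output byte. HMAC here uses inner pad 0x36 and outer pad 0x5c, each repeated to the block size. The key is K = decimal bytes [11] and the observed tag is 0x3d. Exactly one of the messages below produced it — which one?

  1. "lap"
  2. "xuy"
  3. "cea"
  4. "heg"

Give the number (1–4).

Key decimal bytes [11] = 0b is 1 byte ≤ B = 7; zero-pad to 7 bytes: K' = 0b 00 00 00 00 00 00.
K' ⊕ ipad = 3d 36 36 36 36 36 36; K' ⊕ opad = 57 5c 5c 5c 5c 5c 5c.
m1: inner = H(3d 36 36 36 36 36 36 6c 61 70) = be; tag = H(57 5c 5c 5c 5c 5c 5c be) = 3d ← matches
m2: inner = H(3d 36 36 36 36 36 36 78 75 79) = e7; tag = H(57 5c 5c 5c 5c 5c 5c e7) = 66
m3: inner = H(3d 36 36 36 36 36 36 63 65 61) = aa; tag = H(57 5c 5c 5c 5c 5c 5c aa) = 29
m4: inner = H(3d 36 36 36 36 36 36 68 65 67) = b5; tag = H(57 5c 5c 5c 5c 5c 5c b5) = 34

1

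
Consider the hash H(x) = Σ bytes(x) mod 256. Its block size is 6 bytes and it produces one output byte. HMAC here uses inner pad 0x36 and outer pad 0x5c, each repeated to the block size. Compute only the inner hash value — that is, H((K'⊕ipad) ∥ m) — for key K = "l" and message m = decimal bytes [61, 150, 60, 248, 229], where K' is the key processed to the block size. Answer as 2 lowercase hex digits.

Key "l" = 6c is 1 byte ≤ B = 6; zero-pad to 6 bytes: K' = 6c 00 00 00 00 00.
K' ⊕ ipad = 5a 36 36 36 36 36.
Inner input = 5a 36 36 36 36 36 ∥ 3d 96 3c f8 e5.
Inner hash: sum = 90+54+54+54+54+54+61+150+60+248+229 = 1108; mod 256 = 84 → 54.

54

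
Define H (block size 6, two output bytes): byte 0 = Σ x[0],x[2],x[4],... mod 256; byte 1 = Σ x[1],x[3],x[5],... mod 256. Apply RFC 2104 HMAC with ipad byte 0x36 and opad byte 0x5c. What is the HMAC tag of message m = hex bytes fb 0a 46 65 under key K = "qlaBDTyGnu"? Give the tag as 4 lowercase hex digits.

Key "qlaBDTyGnu" = 71 6c 61 42 44 54 79 47 6e 75 is 10 bytes > B = 6, so hash it first: H(key) = fd be, then zero-pad to 6 bytes: K' = fd be 00 00 00 00.
K' ⊕ ipad = cb 88 36 36 36 36.  K' ⊕ opad = a1 e2 5c 5c 5c 5c.
Inner input = (K'⊕ipad) ∥ m = cb 88 36 36 36 36 ∥ fb 0a 46 65.
Inner hash: even-index sum = 632 mod 256 = 120; odd-index sum = 355 mod 256 = 99 → 78 63.
Outer input = (K'⊕opad) ∥ inner = a1 e2 5c 5c 5c 5c ∥ 78 63.
Outer hash (tag): even-index sum = 465 mod 256 = 209; odd-index sum = 509 mod 256 = 253 → d1 fd.

d1fd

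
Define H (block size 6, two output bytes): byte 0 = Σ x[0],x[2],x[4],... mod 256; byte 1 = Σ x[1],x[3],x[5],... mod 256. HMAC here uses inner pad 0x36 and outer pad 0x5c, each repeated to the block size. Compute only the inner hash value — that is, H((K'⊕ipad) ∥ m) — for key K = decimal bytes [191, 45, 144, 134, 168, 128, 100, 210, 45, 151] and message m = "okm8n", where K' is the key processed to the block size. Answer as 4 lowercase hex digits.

74b9

Key decimal bytes [191, 45, 144, 134, 168, 128, 100, 210, 45, 151] = bf 2d 90 86 a8 80 64 d2 2d 97 is 10 bytes > B = 6, so hash it first: H(key) = 88 9c, then zero-pad to 6 bytes: K' = 88 9c 00 00 00 00.
K' ⊕ ipad = be aa 36 36 36 36.
Inner input = be aa 36 36 36 36 ∥ 6f 6b 6d 38 6e.
Inner hash: even-index sum = 628 mod 256 = 116; odd-index sum = 441 mod 256 = 185 → 74 b9.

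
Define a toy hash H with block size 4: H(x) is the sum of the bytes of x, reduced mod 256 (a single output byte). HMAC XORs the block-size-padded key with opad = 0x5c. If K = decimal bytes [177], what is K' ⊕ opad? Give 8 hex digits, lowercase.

ed5c5c5c

Key decimal bytes [177] = b1 is 1 byte ≤ B = 4; zero-pad to 4 bytes: K' = b1 00 00 00.
XOR each byte with 0x5c: b1⊕5c=ed, 00⊕5c=5c, 00⊕5c=5c, 00⊕5c=5c.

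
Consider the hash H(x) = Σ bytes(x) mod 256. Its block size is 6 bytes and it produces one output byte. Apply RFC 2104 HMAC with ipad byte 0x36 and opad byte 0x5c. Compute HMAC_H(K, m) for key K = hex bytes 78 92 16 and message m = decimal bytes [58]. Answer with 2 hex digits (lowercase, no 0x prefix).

Key hex bytes 78 92 16 is 3 bytes ≤ B = 6; zero-pad to 6 bytes: K' = 78 92 16 00 00 00.
K' ⊕ ipad = 4e a4 20 36 36 36.  K' ⊕ opad = 24 ce 4a 5c 5c 5c.
Inner input = (K'⊕ipad) ∥ m = 4e a4 20 36 36 36 ∥ 3a.
Inner hash: sum = 78+164+32+54+54+54+58 = 494; mod 256 = 238 → ee.
Outer input = (K'⊕opad) ∥ inner = 24 ce 4a 5c 5c 5c ∥ ee.
Outer hash (tag): sum = 36+206+74+92+92+92+238 = 830; mod 256 = 62 → 3e.

3e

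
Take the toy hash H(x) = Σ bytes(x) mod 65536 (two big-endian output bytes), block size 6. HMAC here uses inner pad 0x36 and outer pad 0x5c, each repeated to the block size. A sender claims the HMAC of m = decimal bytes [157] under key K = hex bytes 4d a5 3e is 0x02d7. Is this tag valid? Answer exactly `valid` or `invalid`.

Key hex bytes 4d a5 3e is 3 bytes ≤ B = 6; zero-pad to 6 bytes: K' = 4d a5 3e 00 00 00.
K' ⊕ ipad = 7b 93 08 36 36 36; K' ⊕ opad = 11 f9 62 5c 5c 5c.
Inner hash: sum = 123+147+8+54+54+54+157 = 597 → 02 55.
Outer hash (recomputed tag): sum = 17+249+98+92+92+92+2+85 = 727 → 02 d7.
Recomputed tag = 02d7; claimed = 02d7 → match.

valid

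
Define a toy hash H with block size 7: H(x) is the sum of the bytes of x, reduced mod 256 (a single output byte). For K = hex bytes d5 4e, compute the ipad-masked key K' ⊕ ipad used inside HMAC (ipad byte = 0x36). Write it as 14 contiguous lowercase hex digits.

e3783636363636

Key hex bytes d5 4e is 2 bytes ≤ B = 7; zero-pad to 7 bytes: K' = d5 4e 00 00 00 00 00.
XOR each byte with 0x36: d5⊕36=e3, 4e⊕36=78, 00⊕36=36, 00⊕36=36, 00⊕36=36, 00⊕36=36, 00⊕36=36.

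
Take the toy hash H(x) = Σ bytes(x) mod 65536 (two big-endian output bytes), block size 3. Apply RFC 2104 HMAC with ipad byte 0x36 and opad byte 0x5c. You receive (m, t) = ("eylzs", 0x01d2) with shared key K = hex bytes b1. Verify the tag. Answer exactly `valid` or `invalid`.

valid

Key hex bytes b1 is 1 byte ≤ B = 3; zero-pad to 3 bytes: K' = b1 00 00.
K' ⊕ ipad = 87 36 36; K' ⊕ opad = ed 5c 5c.
Inner hash: sum = 135+54+54+101+121+108+122+115 = 810 → 03 2a.
Outer hash (recomputed tag): sum = 237+92+92+3+42 = 466 → 01 d2.
Recomputed tag = 01d2; claimed = 01d2 → match.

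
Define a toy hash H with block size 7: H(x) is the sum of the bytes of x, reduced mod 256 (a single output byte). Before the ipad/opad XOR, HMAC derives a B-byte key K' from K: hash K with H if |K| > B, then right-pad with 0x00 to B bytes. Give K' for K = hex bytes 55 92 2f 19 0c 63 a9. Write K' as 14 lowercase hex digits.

55922f190c63a9

Key hex bytes 55 92 2f 19 0c 63 a9 is exactly B = 7 bytes: K' = 55 92 2f 19 0c 63 a9.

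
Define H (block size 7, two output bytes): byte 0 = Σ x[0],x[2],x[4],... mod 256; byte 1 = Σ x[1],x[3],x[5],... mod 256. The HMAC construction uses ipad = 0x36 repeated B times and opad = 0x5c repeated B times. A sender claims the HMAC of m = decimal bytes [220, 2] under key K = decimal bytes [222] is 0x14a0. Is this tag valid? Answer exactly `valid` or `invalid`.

valid

Key decimal bytes [222] = de is 1 byte ≤ B = 7; zero-pad to 7 bytes: K' = de 00 00 00 00 00 00.
K' ⊕ ipad = e8 36 36 36 36 36 36; K' ⊕ opad = 82 5c 5c 5c 5c 5c 5c.
Inner hash: even-index sum = 396 mod 256 = 140; odd-index sum = 382 mod 256 = 126 → 8c 7e.
Outer hash (recomputed tag): even-index sum = 532 mod 256 = 20; odd-index sum = 416 mod 256 = 160 → 14 a0.
Recomputed tag = 14a0; claimed = 14a0 → match.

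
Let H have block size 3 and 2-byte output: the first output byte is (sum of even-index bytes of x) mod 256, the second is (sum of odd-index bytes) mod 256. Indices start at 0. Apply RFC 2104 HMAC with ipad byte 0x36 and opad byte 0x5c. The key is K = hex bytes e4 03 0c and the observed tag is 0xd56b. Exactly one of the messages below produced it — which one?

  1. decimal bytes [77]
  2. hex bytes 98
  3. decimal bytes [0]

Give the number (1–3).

2

Key hex bytes e4 03 0c is exactly B = 3 bytes: K' = e4 03 0c.
K' ⊕ ipad = d2 35 3a; K' ⊕ opad = b8 5f 50.
m1: inner = H(d2 35 3a 4d) = 0c 82; tag = H(b8 5f 50 0c 82) = 8a6b
m2: inner = H(d2 35 3a 98) = 0c cd; tag = H(b8 5f 50 0c cd) = d56b ← matches
m3: inner = H(d2 35 3a 00) = 0c 35; tag = H(b8 5f 50 0c 35) = 3d6b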